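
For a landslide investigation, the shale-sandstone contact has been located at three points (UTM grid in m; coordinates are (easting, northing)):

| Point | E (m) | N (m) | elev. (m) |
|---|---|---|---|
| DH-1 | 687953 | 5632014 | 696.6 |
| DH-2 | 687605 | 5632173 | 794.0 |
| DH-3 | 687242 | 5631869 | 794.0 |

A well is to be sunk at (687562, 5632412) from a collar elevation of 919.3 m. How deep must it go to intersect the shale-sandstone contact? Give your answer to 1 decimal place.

Let the plane be z = a·E + b·N + c.
DH-2−DH-1: −348a + 159b = 97.4;  DH-3−DH-1: −711a − 145b = 97.4.
Solving gives a = −0.181088503, b = 0.216233969.
Then c = 696.6 − a·687953 − b·5632014 = −1092555.76.
At (687562, 5632412): z_contact = −124509.57 + 1217918.80 − 1092555.76 = 853.47 m.
Depth below ground = 919.3 − 853.47 = 65.8 m.

65.8 m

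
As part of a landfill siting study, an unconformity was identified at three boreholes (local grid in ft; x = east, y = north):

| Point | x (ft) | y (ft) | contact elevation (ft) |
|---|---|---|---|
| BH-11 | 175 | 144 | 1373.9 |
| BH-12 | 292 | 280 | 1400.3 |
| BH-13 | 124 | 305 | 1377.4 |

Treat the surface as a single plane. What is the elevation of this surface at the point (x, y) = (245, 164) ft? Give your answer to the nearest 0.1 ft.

1385.5 ft

Let the plane be z = a·x + b·y + c.
BH-12−BH-11: 117a + 136b = 26.4;  BH-13−BH-11: −51a + 161b = 3.5.
Solving gives a = 0.14645, b = 0.06813.
Then c = 1373.9 − a·175 − b·144 = 1338.46.
At (245, 164): z = 35.9 + 11.2 + 1338.46 = 1385.5 ft.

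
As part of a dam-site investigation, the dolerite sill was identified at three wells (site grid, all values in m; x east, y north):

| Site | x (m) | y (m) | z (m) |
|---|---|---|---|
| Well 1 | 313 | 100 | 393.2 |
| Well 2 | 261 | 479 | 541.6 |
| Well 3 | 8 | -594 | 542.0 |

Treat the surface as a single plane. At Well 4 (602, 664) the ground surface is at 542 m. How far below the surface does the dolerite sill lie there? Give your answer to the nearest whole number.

313 m

Two edge vectors: Well 1→Well 2 = (-52, 379, 148.4), Well 1→Well 3 = (-305, -694, 148.8).
Normal n = (Well 1→Well 2) × (Well 1→Well 3) = (159384.8, -37524.4, 151683).
So ∂z/∂x = −n_x/n_z = −1.05078 and ∂z/∂y = −n_y/n_z = 0.24739.
Intercept c from Well 1: 393.2 + 328.89 − 24.74 = 697.35.
At (602, 664): z_contact = −632.6 + 164.3 + 697.35 = 229.1 m.
Depth below ground = 542 − 229.1 = 313 m.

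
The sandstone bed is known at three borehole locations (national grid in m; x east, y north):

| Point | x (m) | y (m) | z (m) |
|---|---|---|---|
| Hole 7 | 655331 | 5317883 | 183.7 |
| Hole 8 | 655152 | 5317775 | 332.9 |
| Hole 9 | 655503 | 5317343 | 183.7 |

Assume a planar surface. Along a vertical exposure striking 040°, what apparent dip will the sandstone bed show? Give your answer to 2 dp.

31.80°

Two edge vectors: Hole 7→Hole 8 = (-179, -108, 149.2), Hole 7→Hole 9 = (172, -540, 0).
Normal n = (Hole 7→Hole 8) × (Hole 7→Hole 9) = (80568, 25662.4, 115236).
So ∂z/∂x = −n_x/n_z = −0.69916 and ∂z/∂y = −n_y/n_z = −0.22269.
Unit vector along 040° is (sin 40°, cos 40°) = (0.6428, 0.7660).
Slope in that direction = a·(0.6428) + b·(0.7660) = −0.62000.
Apparent dip = arctan|0.62000| = 31.80° (true dip is 36.3°, so apparent ≤ true as expected).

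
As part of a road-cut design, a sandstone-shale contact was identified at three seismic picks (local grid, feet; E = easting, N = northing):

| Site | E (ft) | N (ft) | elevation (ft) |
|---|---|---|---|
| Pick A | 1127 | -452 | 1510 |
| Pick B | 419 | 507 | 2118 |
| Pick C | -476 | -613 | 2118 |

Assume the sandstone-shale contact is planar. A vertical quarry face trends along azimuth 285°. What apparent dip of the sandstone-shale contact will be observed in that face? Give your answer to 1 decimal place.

25.8°

Let the plane be z = a·E + b·N + c.
Pick B−Pick A: −708a + 959b = 608;  Pick C−Pick A: −1603a − 161b = 608.
Solving gives a = −0.41239, b = 0.32954.
Unit vector along 285° is (sin 285°, cos 285°) = (-0.9659, 0.2588).
Slope in that direction = a·(-0.9659) + b·(0.2588) = 0.48363.
Apparent dip = arctan|0.48363| = 25.8° (true dip is 27.8°, so apparent ≤ true as expected).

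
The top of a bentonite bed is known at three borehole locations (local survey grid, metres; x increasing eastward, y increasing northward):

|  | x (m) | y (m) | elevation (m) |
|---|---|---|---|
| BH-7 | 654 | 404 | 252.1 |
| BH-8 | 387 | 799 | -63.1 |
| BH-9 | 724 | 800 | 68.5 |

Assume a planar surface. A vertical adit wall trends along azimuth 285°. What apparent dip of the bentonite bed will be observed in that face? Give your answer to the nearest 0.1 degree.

27.3°

Two edge vectors: BH-7→BH-8 = (-267, 395, -315.2), BH-7→BH-9 = (70, 396, -183.6).
Normal n = (BH-7→BH-8) × (BH-7→BH-9) = (52297.2, -71085.2, -133382).
So ∂z/∂x = −n_x/n_z = 0.39209 and ∂z/∂y = −n_y/n_z = −0.53294.
Unit vector along 285° is (sin 285°, cos 285°) = (-0.9659, 0.2588).
Slope in that direction = a·(-0.9659) + b·(0.2588) = −0.51666.
Apparent dip = arctan|0.51666| = 27.3° (true dip is 33.5°, so apparent ≤ true as expected).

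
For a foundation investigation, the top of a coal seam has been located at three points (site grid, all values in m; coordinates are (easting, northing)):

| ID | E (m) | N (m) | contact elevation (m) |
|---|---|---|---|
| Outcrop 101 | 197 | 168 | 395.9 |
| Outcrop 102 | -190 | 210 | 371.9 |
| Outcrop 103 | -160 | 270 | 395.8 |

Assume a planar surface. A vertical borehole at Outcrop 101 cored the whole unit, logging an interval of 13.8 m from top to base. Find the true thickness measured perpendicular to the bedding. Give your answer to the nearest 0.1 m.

13.0 m

Let the plane be z = a·E + b·N + c.
Outcrop 102−Outcrop 101: −387a + 42b = −24;  Outcrop 103−Outcrop 101: −357a + 102b = −0.1.
Solving gives a = 0.09983, b = 0.34842.
|∇z| = √(a²+b²) = 0.36244, so dip δ = arctan(0.36244) = 19.92°.
True thickness = vertical thickness × cos δ = 13.8 × cos 19.92° = 13.0 m.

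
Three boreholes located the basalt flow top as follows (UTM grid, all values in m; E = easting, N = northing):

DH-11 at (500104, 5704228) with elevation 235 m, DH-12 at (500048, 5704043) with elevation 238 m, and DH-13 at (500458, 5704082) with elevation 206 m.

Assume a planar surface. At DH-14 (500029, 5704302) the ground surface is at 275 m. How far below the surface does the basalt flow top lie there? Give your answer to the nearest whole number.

Let the plane be z = a·E + b·N + c.
DH-12−DH-11: −56a − 185b = 3;  DH-13−DH-11: 354a − 146b = −29.
Solving gives a = −0.07877447, b = 0.00762903.
Then c = 235 − a·500104 − b·5704228 = −3887.29.
At (500029, 5704302): z_contact = −39389.5 + 43518.3 − 3887.29 = 241.5 m.
Depth below ground = 275 − 241.5 = 34 m.

34 m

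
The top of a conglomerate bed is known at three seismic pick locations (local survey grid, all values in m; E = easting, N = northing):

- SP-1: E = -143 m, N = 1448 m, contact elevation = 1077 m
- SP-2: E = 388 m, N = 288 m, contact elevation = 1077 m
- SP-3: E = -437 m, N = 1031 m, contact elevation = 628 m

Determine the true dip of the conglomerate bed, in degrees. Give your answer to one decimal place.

45.5°

Two edge vectors: SP-1→SP-2 = (531, -1160, 0), SP-1→SP-3 = (-294, -417, -449).
Normal n = (SP-1→SP-2) × (SP-1→SP-3) = (520840, 238419, -562467).
So ∂z/∂E = −n_x/n_z = 0.92599 and ∂z/∂N = −n_y/n_z = 0.42388.
Gradient magnitude |∇z| = √(a² + b²) = √(0.85746 + 0.17967) = 1.01840.
True dip = arctan(1.01840) = 45.5°, dipping toward WSW (azimuth ≈ 245°).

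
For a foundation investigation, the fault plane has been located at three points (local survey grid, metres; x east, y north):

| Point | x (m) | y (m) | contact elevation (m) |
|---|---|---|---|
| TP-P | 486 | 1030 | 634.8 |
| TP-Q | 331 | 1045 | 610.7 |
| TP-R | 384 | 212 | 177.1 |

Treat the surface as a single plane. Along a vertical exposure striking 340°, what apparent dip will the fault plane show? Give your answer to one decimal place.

Let the plane be z = a·x + b·y + c.
TP-Q−TP-P: −155a + 15b = −24.1;  TP-R−TP-P: −102a − 818b = −457.7.
Solving gives a = 0.20713, b = 0.53371.
Unit vector along 340° is (sin 340°, cos 340°) = (-0.3420, 0.9397).
Slope in that direction = a·(-0.3420) + b·(0.9397) = 0.43068.
Apparent dip = arctan|0.43068| = 23.3° (true dip is 29.8°, so apparent ≤ true as expected).

23.3°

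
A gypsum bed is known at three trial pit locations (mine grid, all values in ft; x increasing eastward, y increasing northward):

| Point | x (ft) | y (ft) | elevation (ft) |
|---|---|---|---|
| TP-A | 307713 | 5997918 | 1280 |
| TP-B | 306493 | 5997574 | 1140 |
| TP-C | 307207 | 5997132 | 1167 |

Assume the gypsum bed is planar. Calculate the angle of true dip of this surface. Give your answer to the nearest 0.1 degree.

Two edge vectors: TP-A→TP-B = (-1220, -344, -140), TP-A→TP-C = (-506, -786, -113).
Normal n = (TP-A→TP-B) × (TP-A→TP-C) = (-71168, -67020, 784856).
So ∂z/∂x = −n_x/n_z = 0.09068 and ∂z/∂y = −n_y/n_z = 0.08539.
Gradient magnitude |∇z| = √(a² + b²) = √(0.00822 + 0.00729) = 0.12455.
True dip = arctan(0.12455) = 7.1°, dipping toward SW (azimuth ≈ 227°).

7.1°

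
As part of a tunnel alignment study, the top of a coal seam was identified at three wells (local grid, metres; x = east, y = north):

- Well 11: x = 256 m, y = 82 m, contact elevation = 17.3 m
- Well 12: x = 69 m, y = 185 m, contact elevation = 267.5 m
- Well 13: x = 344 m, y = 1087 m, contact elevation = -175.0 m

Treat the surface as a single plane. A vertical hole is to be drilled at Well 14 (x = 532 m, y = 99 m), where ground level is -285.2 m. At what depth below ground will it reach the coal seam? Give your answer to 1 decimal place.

78.7 m

Two edge vectors: Well 11→Well 12 = (-187, 103, 250.2), Well 11→Well 13 = (88, 1005, -192.3).
Normal n = (Well 11→Well 12) × (Well 11→Well 13) = (-271257.9, -13942.5, -196999).
So ∂z/∂x = −n_x/n_z = −1.376951 and ∂z/∂y = −n_y/n_z = −0.070774.
Intercept c from Well 11: 17.3 + 352.50 + 5.80 = 375.60.
At (532, 99): z_contact = −732.54 − 7.01 + 375.60 = -363.94 m.
Depth below ground = -285.2 − (-363.94) = 78.7 m.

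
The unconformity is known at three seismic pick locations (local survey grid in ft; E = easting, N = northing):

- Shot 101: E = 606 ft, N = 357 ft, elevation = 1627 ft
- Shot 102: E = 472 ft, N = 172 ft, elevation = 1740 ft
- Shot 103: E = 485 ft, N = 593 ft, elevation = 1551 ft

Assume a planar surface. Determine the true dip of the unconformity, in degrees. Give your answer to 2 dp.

Let the plane be z = a·E + b·N + c.
Shot 102−Shot 101: −134a − 185b = 113;  Shot 103−Shot 101: −121a + 236b = −76.
Solving gives a = −0.23344, b = −0.44172.
Gradient magnitude |∇z| = √(a² + b²) = √(0.05450 + 0.19512) = 0.49961.
True dip = arctan(0.49961) = 26.55°, dipping toward NNE (azimuth ≈ 028°).

26.55°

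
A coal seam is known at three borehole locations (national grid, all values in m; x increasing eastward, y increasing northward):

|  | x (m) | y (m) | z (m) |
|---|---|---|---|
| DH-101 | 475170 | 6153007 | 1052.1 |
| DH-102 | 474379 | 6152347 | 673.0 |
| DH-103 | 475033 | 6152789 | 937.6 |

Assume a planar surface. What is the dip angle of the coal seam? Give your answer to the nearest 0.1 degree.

Let the plane be z = a·x + b·y + c.
DH-102−DH-101: −791a − 660b = −379.1;  DH-103−DH-101: −137a − 218b = −114.5.
Solving gives a = 0.08625, b = 0.47103.
Gradient magnitude |∇z| = √(a² + b²) = √(0.00744 + 0.22187) = 0.47886.
True dip = arctan(0.47886) = 25.6°, dipping toward S (azimuth ≈ 190°).

25.6°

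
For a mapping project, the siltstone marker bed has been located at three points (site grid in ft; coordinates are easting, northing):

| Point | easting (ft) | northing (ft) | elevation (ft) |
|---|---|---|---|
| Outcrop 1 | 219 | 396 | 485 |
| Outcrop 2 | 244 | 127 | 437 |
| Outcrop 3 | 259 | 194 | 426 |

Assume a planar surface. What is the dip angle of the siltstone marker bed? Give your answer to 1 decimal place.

Let the plane be z = a·easting + b·northing + c.
Outcrop 2−Outcrop 1: 25a − 269b = −48;  Outcrop 3−Outcrop 1: 40a − 202b = −59.
Solving gives a = −1.08144, b = 0.07793.
Gradient magnitude |∇z| = √(a² + b²) = √(1.16950 + 0.00607) = 1.08424.
True dip = arctan(1.08424) = 47.3°, dipping toward E (azimuth ≈ 094°).

47.3°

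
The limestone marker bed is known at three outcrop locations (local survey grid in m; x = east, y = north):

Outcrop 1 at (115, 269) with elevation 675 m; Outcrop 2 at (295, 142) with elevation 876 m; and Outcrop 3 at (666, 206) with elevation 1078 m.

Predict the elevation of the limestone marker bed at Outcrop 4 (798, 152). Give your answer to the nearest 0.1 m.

1199.9 m

Let the plane be z = a·x + b·y + c.
Outcrop 2−Outcrop 1: 180a − 127b = 201;  Outcrop 3−Outcrop 1: 551a − 63b = 403.
Solving gives a = 0.65689, b = −0.65165.
Then c = 675 − a·115 − b·269 = 774.75.
At (798, 152): z = 524.2 − 99.1 + 774.75 = 1199.9 m.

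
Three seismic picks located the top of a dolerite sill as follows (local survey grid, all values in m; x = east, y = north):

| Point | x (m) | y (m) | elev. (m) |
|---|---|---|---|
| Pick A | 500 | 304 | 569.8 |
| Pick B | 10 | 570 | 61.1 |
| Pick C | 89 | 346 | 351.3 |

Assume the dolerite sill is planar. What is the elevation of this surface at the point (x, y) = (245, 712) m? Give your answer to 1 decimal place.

-4.8 m

Two edge vectors: Pick A→Pick B = (-490, 266, -508.7), Pick A→Pick C = (-411, 42, -218.5).
Normal n = (Pick A→Pick B) × (Pick A→Pick C) = (-36755.6, 102010.7, 88746).
So ∂z/∂x = −n_x/n_z = 0.41417 and ∂z/∂y = −n_y/n_z = −1.14947.
Intercept c from Pick A: 569.8 − 207.08 + 349.44 = 712.16.
At (245, 712): z = 101.5 − 818.4 + 712.16 = -4.8 m.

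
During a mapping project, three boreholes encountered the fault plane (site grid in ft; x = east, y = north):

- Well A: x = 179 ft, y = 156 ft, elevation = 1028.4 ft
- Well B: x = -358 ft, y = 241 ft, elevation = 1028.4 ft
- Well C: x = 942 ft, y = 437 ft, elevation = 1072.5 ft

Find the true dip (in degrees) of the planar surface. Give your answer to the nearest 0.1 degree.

6.3°

Two edge vectors: Well A→Well B = (-537, 85, 0), Well A→Well C = (763, 281, 44.1).
Normal n = (Well A→Well B) × (Well A→Well C) = (3748.5, 23681.7, -215752).
So ∂z/∂x = −n_x/n_z = 0.01737 and ∂z/∂y = −n_y/n_z = 0.10976.
Gradient magnitude |∇z| = √(a² + b²) = √(0.00030 + 0.01205) = 0.11113.
True dip = arctan(0.11113) = 6.3°, dipping toward S (azimuth ≈ 189°).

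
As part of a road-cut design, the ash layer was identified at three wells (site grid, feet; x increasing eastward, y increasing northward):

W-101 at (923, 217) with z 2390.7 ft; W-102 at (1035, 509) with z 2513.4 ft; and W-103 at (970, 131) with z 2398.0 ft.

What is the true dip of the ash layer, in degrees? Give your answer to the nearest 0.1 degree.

30.2°

Two edge vectors: W-101→W-102 = (112, 292, 122.7), W-101→W-103 = (47, -86, 7.3).
Normal n = (W-101→W-102) × (W-101→W-103) = (12683.8, 4949.3, -23356).
So ∂z/∂x = −n_x/n_z = 0.54306 and ∂z/∂y = −n_y/n_z = 0.21191.
Gradient magnitude |∇z| = √(a² + b²) = √(0.29492 + 0.04490) = 0.58294.
True dip = arctan(0.58294) = 30.2°, dipping toward WSW (azimuth ≈ 249°).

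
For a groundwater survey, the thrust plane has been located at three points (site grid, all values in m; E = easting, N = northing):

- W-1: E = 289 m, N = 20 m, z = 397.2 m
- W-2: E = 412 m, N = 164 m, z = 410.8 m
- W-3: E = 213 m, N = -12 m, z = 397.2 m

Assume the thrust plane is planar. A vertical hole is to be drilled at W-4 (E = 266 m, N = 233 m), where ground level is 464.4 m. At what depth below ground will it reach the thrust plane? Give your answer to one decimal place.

34.4 m

Two edge vectors: W-1→W-2 = (123, 144, 13.6), W-1→W-3 = (-76, -32, 0).
Normal n = (W-1→W-2) × (W-1→W-3) = (435.2, -1033.6, 7008).
So ∂z/∂E = −n_x/n_z = −0.06210 and ∂z/∂N = −n_y/n_z = 0.14749.
Intercept c from W-1: 397.2 + 17.95 − 2.95 = 412.20.
At (266, 233): z_contact = −16.52 + 34.36 + 412.20 = 430.04 m.
Depth below ground = 464.4 − 430.04 = 34.4 m.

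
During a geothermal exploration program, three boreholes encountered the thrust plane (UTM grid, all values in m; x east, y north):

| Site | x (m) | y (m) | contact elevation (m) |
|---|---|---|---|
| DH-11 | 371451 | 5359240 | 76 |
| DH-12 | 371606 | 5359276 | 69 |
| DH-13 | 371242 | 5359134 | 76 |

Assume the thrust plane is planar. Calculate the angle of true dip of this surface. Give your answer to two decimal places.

10.44°

Let the plane be z = a·x + b·y + c.
DH-12−DH-11: 155a + 36b = −7;  DH-13−DH-11: −209a − 106b = 0.
Solving gives a = −0.08331, b = 0.16427.
Gradient magnitude |∇z| = √(a² + b²) = √(0.00694 + 0.02699) = 0.18419.
True dip = arctan(0.18419) = 10.44°, dipping toward SSE (azimuth ≈ 153°).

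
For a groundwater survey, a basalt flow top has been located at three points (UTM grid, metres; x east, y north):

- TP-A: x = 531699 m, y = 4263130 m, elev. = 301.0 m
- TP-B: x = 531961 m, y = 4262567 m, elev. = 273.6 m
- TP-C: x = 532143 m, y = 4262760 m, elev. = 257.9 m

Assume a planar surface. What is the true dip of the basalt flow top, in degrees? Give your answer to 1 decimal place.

5.3°

Two edge vectors: TP-A→TP-B = (262, -563, -27.4), TP-A→TP-C = (444, -370, -43.1).
Normal n = (TP-A→TP-B) × (TP-A→TP-C) = (14127.3, -873.4, 153032).
So ∂z/∂x = −n_x/n_z = −0.09232 and ∂z/∂y = −n_y/n_z = 0.00571.
Gradient magnitude |∇z| = √(a² + b²) = √(0.00852 + 0.00003) = 0.09249.
True dip = arctan(0.09249) = 5.3°, dipping toward E (azimuth ≈ 094°).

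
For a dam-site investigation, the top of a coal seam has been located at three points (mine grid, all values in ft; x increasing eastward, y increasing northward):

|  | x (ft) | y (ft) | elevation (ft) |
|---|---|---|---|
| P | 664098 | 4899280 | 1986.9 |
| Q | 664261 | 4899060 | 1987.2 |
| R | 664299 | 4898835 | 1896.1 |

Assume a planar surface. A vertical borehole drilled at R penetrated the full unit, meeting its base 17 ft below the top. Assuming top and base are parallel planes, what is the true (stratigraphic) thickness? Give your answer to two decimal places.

12.74 ft

Let the plane be z = a·x + b·y + c.
Q−P: 163a − 220b = 0.3;  R−P: 201a − 445b = −90.8.
Solving gives a = 0.71021, b = 0.52483.
|∇z| = √(a²+b²) = 0.88309, so dip δ = arctan(0.88309) = 41.45°.
True thickness = vertical thickness × cos δ = 17 × cos 41.45° = 12.74 ft.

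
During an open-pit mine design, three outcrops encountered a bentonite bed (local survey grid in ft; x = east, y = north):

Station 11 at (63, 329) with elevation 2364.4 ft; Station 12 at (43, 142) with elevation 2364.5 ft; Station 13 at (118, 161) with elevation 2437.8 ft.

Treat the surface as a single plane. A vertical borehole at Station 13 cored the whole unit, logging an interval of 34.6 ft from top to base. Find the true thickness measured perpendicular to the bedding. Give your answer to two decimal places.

24.34 ft

Two edge vectors: Station 11→Station 12 = (-20, -187, 0.1), Station 11→Station 13 = (55, -168, 73.4).
Normal n = (Station 11→Station 12) × (Station 11→Station 13) = (-13709, 1473.5, 13645).
So ∂z/∂x = −n_x/n_z = 1.00469 and ∂z/∂y = −n_y/n_z = −0.10799.
|∇z| = √(a²+b²) = 1.01048, so dip δ = arctan(1.01048) = 45.30°.
True thickness = vertical thickness × cos δ = 34.6 × cos 45.30° = 24.34 ft.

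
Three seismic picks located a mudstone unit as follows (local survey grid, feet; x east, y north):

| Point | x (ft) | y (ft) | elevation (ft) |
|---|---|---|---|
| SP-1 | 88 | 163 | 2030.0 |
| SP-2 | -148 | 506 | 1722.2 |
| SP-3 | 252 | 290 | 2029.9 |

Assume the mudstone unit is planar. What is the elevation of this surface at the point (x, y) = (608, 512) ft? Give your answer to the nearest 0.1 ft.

Let the plane be z = a·x + b·y + c.
SP-2−SP-1: −236a + 343b = −307.8;  SP-3−SP-1: 164a + 127b = −0.1.
Solving gives a = 0.45296, b = −0.58572.
Then c = 2030 − a·88 − b·163 = 2085.61.
At (608, 512): z = 275.4 − 299.9 + 2085.61 = 2061.1 ft.

2061.1 ft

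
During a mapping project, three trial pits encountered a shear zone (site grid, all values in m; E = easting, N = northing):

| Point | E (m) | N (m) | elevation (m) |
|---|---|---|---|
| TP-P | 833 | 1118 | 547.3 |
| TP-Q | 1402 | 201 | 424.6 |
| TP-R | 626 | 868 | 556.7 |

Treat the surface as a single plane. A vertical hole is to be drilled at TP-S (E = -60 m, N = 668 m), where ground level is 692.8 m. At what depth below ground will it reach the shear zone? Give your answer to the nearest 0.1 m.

Let the plane be z = a·E + b·N + c.
TP-Q−TP-P: 569a − 917b = −122.7;  TP-R−TP-P: −207a − 250b = 9.4.
Solving gives a = −0.118333, b = 0.060380.
Then c = 547.3 − a·833 − b·1118 = 578.37.
At (-60, 668): z_contact = 7.10 + 40.33 + 578.37 = 625.80 m.
Depth below ground = 692.8 − 625.80 = 67.0 m.

67.0 m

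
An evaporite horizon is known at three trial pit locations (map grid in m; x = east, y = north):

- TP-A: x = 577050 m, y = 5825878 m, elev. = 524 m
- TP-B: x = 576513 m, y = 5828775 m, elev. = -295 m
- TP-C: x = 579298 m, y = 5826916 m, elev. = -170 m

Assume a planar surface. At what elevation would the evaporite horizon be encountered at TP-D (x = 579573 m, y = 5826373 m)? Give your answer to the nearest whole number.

Two edge vectors: TP-A→TP-B = (-537, 2897, -819), TP-A→TP-C = (2248, 1038, -694).
Normal n = (TP-A→TP-B) × (TP-A→TP-C) = (-1160396, -2213790, -7069862).
So ∂z/∂x = −n_x/n_z = −0.16413277 and ∂z/∂y = −n_y/n_z = −0.31313058.
Intercept c from TP-A: 524 + 94712.81 + 1824260.57 = 1919497.38.
At (579573, 5826373): z = −95126.9 − 1824415.6 + 1919497.38 = -45.1 m.

-45 m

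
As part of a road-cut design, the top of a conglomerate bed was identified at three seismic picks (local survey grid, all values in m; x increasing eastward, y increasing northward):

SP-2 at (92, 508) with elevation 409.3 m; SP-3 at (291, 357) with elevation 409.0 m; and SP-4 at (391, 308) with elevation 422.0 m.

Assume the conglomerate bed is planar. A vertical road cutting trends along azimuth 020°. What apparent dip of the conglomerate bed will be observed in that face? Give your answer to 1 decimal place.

Two edge vectors: SP-2→SP-3 = (199, -151, -0.3), SP-2→SP-4 = (299, -200, 12.7).
Normal n = (SP-2→SP-3) × (SP-2→SP-4) = (-1977.7, -2617, 5349).
So ∂z/∂x = −n_x/n_z = 0.36973 and ∂z/∂y = −n_y/n_z = 0.48925.
Unit vector along 020° is (sin 20°, cos 20°) = (0.3420, 0.9397).
Slope in that direction = a·(0.3420) + b·(0.9397) = 0.58620.
Apparent dip = arctan|0.58620| = 30.4° (true dip is 31.5°, so apparent ≤ true as expected).

30.4°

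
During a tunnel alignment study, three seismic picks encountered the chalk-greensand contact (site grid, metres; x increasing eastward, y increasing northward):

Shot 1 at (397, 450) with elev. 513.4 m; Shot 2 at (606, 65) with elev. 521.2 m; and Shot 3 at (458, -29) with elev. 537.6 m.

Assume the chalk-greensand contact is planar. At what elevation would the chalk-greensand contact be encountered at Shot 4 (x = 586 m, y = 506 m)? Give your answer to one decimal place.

Two edge vectors: Shot 1→Shot 2 = (209, -385, 7.8), Shot 1→Shot 3 = (61, -479, 24.2).
Normal n = (Shot 1→Shot 2) × (Shot 1→Shot 3) = (-5580.8, -4582, -76626).
So ∂z/∂x = −n_x/n_z = −0.07283 and ∂z/∂y = −n_y/n_z = −0.05980.
Intercept c from Shot 1: 513.4 + 28.91 + 26.91 = 569.22.
At (586, 506): z = −42.7 − 30.3 + 569.22 = 496.3 m.

496.3 m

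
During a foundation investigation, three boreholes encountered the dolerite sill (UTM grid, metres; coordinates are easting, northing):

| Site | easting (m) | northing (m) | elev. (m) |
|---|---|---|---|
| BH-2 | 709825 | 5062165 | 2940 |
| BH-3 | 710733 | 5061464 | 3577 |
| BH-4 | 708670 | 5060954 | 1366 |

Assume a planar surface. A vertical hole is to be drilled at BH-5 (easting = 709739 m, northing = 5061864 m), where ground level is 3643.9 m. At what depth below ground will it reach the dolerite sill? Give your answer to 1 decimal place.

Two edge vectors: BH-2→BH-3 = (908, -701, 637), BH-2→BH-4 = (-1155, -1211, -1574).
Normal n = (BH-2→BH-3) × (BH-2→BH-4) = (1874781, 693457, -1909243).
So ∂z/∂easting = −n_x/n_z = 0.981949914 and ∂z/∂northing = −n_y/n_z = 0.363210445.
Intercept c from BH-2: 2940 − 697012.60 − 1838631.20 = −2532703.80.
At (709739, 5061864): z_contact = 696928.15 + 1838521.88 − 2532703.80 = 2746.23 m.
Depth below ground = 3643.9 − 2746.23 = 897.7 m.

897.7 m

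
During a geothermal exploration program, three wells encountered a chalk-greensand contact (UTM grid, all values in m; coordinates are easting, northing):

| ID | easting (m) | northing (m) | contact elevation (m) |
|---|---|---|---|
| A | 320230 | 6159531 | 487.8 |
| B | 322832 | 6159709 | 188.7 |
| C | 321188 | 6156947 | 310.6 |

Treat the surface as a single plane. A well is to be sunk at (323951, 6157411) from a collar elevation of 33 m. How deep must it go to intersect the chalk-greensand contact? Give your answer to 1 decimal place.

33.0 m

Let the plane be z = a·easting + b·northing + c.
B−A: 2602a + 178b = −299.1;  C−A: 958a − 2584b = −177.2.
Solving gives a = −0.116681936, b = 0.025316837.
Then c = 487.8 − a·320230 − b·6159531 = −118086.98.
At (323951, 6157411): z_contact = −37799.23 + 155886.17 − 118086.98 = -0.05 m.
Depth below ground = 33 − (-0.05) = 33.0 m.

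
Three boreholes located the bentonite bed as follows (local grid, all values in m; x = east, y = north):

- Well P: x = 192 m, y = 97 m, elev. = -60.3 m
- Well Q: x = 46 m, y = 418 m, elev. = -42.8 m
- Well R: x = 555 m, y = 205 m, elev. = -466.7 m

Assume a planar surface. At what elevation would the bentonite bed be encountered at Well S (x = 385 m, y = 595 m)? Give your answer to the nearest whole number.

Let the plane be z = a·x + b·y + c.
Well Q−Well P: −146a + 321b = 17.5;  Well R−Well P: 363a + 108b = −406.4.
Solving gives a = −1.00040, b = −0.40050.
Then c = -60.3 − a·192 − b·97 = 170.63.
At (385, 595): z = −385.2 − 238.3 + 170.63 = -452.8 m.

-453 m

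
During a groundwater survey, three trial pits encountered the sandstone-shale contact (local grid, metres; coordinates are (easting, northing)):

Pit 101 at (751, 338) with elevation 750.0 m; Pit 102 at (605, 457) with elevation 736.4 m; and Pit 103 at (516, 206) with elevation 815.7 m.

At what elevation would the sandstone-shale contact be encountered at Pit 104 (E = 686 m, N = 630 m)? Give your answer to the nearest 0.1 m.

679.2 m

Let the plane be z = a·E + b·N + c.
Pit 102−Pit 101: −146a + 119b = −13.6;  Pit 103−Pit 101: −235a − 132b = 65.7.
Solving gives a = −0.12751, b = −0.27072.
Then c = 750 − a·751 − b·338 = 937.26.
At (686, 630): z = −87.5 − 170.6 + 937.26 = 679.2 m.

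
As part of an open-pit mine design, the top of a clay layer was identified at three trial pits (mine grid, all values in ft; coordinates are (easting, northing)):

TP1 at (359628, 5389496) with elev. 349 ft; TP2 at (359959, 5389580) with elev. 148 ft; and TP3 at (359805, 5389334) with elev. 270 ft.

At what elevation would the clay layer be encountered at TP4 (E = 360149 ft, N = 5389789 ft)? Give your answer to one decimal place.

Two edge vectors: TP1→TP2 = (331, 84, -201), TP1→TP3 = (177, -162, -79).
Normal n = (TP1→TP2) × (TP1→TP3) = (-39198, -9428, -68490).
So ∂z/∂E = −n_x/n_z = −0.572317127 and ∂z/∂N = −n_y/n_z = −0.137655132.
Intercept c from TP1: 349 + 205821.26 + 741891.78 = 948062.05.
At (360149, 5389789): z = −206119.4 − 741932.1 + 948062.05 = 10.5 ft.

10.5 ft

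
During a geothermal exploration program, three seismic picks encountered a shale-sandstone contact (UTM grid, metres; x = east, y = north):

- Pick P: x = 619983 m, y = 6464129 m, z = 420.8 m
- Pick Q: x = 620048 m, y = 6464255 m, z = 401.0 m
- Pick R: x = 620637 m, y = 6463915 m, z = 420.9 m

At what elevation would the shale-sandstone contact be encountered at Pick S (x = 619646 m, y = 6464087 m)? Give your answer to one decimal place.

Two edge vectors: Pick P→Pick Q = (65, 126, -19.8), Pick P→Pick R = (654, -214, 0.1).
Normal n = (Pick P→Pick Q) × (Pick P→Pick R) = (-4224.6, -12955.7, -96314).
So ∂z/∂x = −n_x/n_z = −0.043862782 and ∂z/∂y = −n_y/n_z = −0.134515231.
Intercept c from Pick P: 420.8 + 27194.18 + 869523.81 = 897138.79.
At (619646, 6464087): z = −27179.4 − 869518.2 + 897138.79 = 441.2 m.

441.2 m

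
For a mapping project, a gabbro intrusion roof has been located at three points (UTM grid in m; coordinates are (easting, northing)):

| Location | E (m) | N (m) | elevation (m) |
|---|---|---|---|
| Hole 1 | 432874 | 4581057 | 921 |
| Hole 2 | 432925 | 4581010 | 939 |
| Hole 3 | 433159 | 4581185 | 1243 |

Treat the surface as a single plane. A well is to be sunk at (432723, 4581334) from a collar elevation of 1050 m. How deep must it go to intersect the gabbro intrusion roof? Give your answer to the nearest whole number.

Let the plane be z = a·E + b·N + c.
Hole 2−Hole 1: 51a − 47b = 18;  Hole 3−Hole 1: 285a + 128b = 322.
Solving gives a = 0.87526979, b = 0.56678211.
Then c = 921 − a·432874 − b·4581057 = −2974421.69.
At (432723, 4581334): z_contact = 378749.4 + 2596618.2 − 2974421.69 = 945.8 m.
Depth below ground = 1050 − 945.8 = 104 m.

104 m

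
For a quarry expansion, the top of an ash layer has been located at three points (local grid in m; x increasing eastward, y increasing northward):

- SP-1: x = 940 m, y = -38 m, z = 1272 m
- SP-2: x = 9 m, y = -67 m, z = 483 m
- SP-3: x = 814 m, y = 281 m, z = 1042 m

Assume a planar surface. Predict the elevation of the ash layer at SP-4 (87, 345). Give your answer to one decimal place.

392.8 m

Two edge vectors: SP-1→SP-2 = (-931, -29, -789), SP-1→SP-3 = (-126, 319, -230).
Normal n = (SP-1→SP-2) × (SP-1→SP-3) = (258361, -114716, -300643).
So ∂z/∂x = −n_x/n_z = 0.85936 and ∂z/∂y = −n_y/n_z = −0.38157.
Intercept c from SP-1: 1272 − 807.80 − 14.50 = 449.70.
At (87, 345): z = 74.8 − 131.6 + 449.70 = 392.8 m.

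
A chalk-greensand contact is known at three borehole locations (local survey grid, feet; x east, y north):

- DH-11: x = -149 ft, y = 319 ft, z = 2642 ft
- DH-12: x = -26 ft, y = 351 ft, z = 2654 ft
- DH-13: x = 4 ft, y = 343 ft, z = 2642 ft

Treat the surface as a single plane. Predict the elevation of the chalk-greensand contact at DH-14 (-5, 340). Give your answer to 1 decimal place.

2640.5 ft

Let the plane be z = a·x + b·y + c.
DH-12−DH-11: 123a + 32b = 12;  DH-13−DH-11: 153a + 24b = 0.
Solving gives a = −0.14815, b = 0.94444.
Then c = 2642 − a·-149 − b·319 = 2318.65.
At (-5, 340): z = 0.7 + 321.1 + 2318.65 = 2640.5 ft.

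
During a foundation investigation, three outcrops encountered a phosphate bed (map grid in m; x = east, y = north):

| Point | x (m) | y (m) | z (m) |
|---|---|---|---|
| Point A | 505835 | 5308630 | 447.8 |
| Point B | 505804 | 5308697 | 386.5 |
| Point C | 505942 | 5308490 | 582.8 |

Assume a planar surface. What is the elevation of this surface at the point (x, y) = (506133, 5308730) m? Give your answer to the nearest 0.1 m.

412.7 m

Two edge vectors: Point A→Point B = (-31, 67, -61.3), Point A→Point C = (107, -140, 135).
Normal n = (Point A→Point B) × (Point A→Point C) = (463, -2374.1, -2829).
So ∂z/∂x = −n_x/n_z = 0.163662071 and ∂z/∂y = −n_y/n_z = −0.839201131.
Intercept c from Point A: 447.8 − 82786.00 + 4455008.30 = 4372670.10.
At (506133, 5308730): z = 82834.8 − 4455092.2 + 4372670.10 = 412.7 m.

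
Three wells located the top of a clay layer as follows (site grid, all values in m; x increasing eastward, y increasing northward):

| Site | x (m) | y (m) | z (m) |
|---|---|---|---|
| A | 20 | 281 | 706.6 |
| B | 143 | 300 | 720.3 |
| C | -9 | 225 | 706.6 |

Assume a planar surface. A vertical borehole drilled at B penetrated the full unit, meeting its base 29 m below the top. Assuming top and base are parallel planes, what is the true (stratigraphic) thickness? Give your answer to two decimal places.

28.73 m

Two edge vectors: A→B = (123, 19, 13.7), A→C = (-29, -56, 0).
Normal n = (A→B) × (A→C) = (767.2, -397.3, -6337).
So ∂z/∂x = −n_x/n_z = 0.12107 and ∂z/∂y = −n_y/n_z = −0.06270.
|∇z| = √(a²+b²) = 0.13634, so dip δ = arctan(0.13634) = 7.76°.
True thickness = vertical thickness × cos δ = 29 × cos 7.76° = 28.73 m.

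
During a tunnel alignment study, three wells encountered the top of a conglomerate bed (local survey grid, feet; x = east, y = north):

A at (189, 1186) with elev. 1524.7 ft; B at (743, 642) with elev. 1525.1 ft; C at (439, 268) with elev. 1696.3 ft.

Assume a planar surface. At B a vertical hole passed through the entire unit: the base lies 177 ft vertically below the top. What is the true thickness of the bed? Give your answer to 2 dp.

Two edge vectors: A→B = (554, -544, 0.4), A→C = (250, -918, 171.6).
Normal n = (A→B) × (A→C) = (-92983.2, -94966.4, -372572).
So ∂z/∂x = −n_x/n_z = −0.24957 and ∂z/∂y = −n_y/n_z = −0.25489.
|∇z| = √(a²+b²) = 0.35673, so dip δ = arctan(0.35673) = 19.63°.
True thickness = vertical thickness × cos δ = 177 × cos 19.63° = 166.71 ft.

166.71 ft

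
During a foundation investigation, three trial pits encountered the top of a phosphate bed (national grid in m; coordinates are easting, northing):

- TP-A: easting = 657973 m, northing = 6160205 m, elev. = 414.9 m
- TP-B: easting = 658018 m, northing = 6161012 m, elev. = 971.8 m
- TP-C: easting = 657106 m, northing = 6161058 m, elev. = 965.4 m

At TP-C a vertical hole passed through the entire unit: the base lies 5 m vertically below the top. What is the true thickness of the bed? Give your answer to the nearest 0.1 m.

4.1 m

Let the plane be z = a·easting + b·northing + c.
TP-B−TP-A: 45a + 807b = 556.9;  TP-C−TP-A: −867a + 853b = 550.5.
Solving gives a = 0.04171, b = 0.68776.
|∇z| = √(a²+b²) = 0.68902, so dip δ = arctan(0.68902) = 34.57°.
True thickness = vertical thickness × cos δ = 5 × cos 34.57° = 4.1 m.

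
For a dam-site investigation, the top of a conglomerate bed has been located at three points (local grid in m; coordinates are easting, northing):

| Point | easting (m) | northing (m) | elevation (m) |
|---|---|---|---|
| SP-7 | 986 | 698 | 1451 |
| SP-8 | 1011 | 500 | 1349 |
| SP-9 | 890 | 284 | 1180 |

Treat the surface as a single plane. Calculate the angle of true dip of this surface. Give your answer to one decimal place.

Let the plane be z = a·easting + b·northing + c.
SP-8−SP-7: 25a − 198b = −102;  SP-9−SP-7: −96a − 414b = −271.
Solving gives a = 0.38933, b = 0.56431.
Gradient magnitude |∇z| = √(a² + b²) = √(0.15158 + 0.31845) = 0.68558.
True dip = arctan(0.68558) = 34.4°, dipping toward SW (azimuth ≈ 215°).

34.4°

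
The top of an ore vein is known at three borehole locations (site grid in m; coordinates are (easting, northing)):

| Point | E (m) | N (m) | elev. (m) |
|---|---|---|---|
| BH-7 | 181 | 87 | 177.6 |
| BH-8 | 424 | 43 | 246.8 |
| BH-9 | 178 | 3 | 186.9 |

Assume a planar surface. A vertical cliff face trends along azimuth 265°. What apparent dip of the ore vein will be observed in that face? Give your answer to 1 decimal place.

Let the plane be z = a·E + b·N + c.
BH-8−BH-7: 243a − 44b = 69.2;  BH-9−BH-7: −3a − 84b = 9.3.
Solving gives a = 0.26303, b = −0.12011.
Unit vector along 265° is (sin 265°, cos 265°) = (-0.9962, -0.0872).
Slope in that direction = a·(-0.9962) + b·(-0.0872) = −0.25156.
Apparent dip = arctan|0.25156| = 14.1° (true dip is 16.1°, so apparent ≤ true as expected).

14.1°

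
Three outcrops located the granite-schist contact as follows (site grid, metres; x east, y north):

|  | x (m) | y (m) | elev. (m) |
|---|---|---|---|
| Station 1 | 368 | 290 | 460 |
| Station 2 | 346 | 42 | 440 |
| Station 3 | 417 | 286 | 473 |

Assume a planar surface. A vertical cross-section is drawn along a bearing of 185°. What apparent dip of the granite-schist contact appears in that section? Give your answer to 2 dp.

4.57°

Let the plane be z = a·x + b·y + c.
Station 2−Station 1: −22a − 248b = −20;  Station 3−Station 1: 49a − 4b = 13.
Solving gives a = 0.26993, b = 0.05670.
Unit vector along 185° is (sin 185°, cos 185°) = (-0.0872, -0.9962).
Slope in that direction = a·(-0.0872) + b·(-0.9962) = −0.08001.
Apparent dip = arctan|0.08001| = 4.57° (true dip is 15.4°, so apparent ≤ true as expected).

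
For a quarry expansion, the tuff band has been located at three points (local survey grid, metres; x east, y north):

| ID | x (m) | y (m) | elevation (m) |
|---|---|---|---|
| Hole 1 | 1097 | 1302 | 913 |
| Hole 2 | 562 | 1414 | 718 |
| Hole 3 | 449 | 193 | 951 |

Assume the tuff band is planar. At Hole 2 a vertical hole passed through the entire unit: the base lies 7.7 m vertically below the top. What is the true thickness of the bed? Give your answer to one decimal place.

Two edge vectors: Hole 1→Hole 2 = (-535, 112, -195), Hole 1→Hole 3 = (-648, -1109, 38).
Normal n = (Hole 1→Hole 2) × (Hole 1→Hole 3) = (-211999, 146690, 665891).
So ∂z/∂x = −n_x/n_z = 0.31837 and ∂z/∂y = −n_y/n_z = −0.22029.
|∇z| = √(a²+b²) = 0.38715, so dip δ = arctan(0.38715) = 21.16°.
True thickness = vertical thickness × cos δ = 7.7 × cos 21.16° = 7.2 m.

7.2 m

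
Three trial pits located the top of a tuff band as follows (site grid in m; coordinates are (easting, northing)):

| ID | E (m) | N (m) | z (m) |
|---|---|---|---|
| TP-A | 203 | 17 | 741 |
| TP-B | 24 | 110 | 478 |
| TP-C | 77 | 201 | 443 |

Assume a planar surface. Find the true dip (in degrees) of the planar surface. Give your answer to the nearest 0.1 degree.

53.7°

Two edge vectors: TP-A→TP-B = (-179, 93, -263), TP-A→TP-C = (-126, 184, -298).
Normal n = (TP-A→TP-B) × (TP-A→TP-C) = (20678, -20204, -21218).
So ∂z/∂E = −n_x/n_z = 0.97455 and ∂z/∂N = −n_y/n_z = −0.95221.
Gradient magnitude |∇z| = √(a² + b²) = √(0.94975 + 0.90670) = 1.36252.
True dip = arctan(1.36252) = 53.7°, dipping toward NW (azimuth ≈ 314°).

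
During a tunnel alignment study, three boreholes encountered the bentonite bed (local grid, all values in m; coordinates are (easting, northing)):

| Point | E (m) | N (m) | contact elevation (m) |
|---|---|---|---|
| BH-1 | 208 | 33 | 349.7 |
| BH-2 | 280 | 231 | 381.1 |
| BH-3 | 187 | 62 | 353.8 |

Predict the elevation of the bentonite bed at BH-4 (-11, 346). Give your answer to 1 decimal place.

394.1 m

Two edge vectors: BH-1→BH-2 = (72, 198, 31.4), BH-1→BH-3 = (-21, 29, 4.1).
Normal n = (BH-1→BH-2) × (BH-1→BH-3) = (-98.8, -954.6, 6246).
So ∂z/∂E = −n_x/n_z = 0.01582 and ∂z/∂N = −n_y/n_z = 0.15283.
Intercept c from BH-1: 349.7 − 3.29 − 5.04 = 341.37.
At (-11, 346): z = −0.2 + 52.9 + 341.37 = 394.1 m.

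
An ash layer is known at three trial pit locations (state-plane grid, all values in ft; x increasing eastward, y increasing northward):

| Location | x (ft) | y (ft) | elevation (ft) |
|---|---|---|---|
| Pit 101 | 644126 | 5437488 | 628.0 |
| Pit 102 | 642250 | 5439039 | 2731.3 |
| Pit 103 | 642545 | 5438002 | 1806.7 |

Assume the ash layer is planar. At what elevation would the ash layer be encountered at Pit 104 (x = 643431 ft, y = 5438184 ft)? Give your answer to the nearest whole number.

Two edge vectors: Pit 101→Pit 102 = (-1876, 1551, 2103.3), Pit 101→Pit 103 = (-1581, 514, 1178.7).
Normal n = (Pit 101→Pit 102) × (Pit 101→Pit 103) = (747067.5, -1114076.1, 1487867).
So ∂z/∂x = −n_x/n_z = −0.50210637 and ∂z/∂y = −n_y/n_z = 0.74877398.
Intercept c from Pit 101: 628 + 323419.77 − 4071449.55 = −3747401.78.
At (643431, 5438184): z = −323070.8 + 4071970.7 − 3747401.78 = 1498.1 ft.

1498 ft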